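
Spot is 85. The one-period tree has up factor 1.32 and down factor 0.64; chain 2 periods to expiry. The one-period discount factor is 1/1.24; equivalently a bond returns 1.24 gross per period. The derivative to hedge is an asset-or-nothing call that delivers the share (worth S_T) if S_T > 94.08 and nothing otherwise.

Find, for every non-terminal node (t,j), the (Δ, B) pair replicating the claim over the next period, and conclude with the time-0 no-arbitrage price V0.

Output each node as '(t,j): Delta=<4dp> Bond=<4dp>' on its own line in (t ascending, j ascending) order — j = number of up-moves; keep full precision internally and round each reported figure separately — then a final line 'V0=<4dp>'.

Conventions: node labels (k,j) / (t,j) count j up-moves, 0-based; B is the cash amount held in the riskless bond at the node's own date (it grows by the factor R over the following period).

Risk-neutral probability p* = (R−d)/(u−d) = (1.24−0.64)/(1.32−0.64) = 0.8824.
At maturity the claim pays: V(2,0)=0.0000, V(2,1)=0.0000, V(2,2)=148.1040
Node (1,0) S=54.4000: V=(p*·0.0000+(1−p*)·0.0000)/1.24=0.0000; Δ=(0.0000−0.0000)/(71.8080−34.8160)=0.0000; B=V−Δ·S=0.0000
Node (1,1) S=112.2000: V=(p*·148.1040+(1−p*)·0.0000)/1.24=105.3871; Δ=(148.1040−0.0000)/(148.1040−71.8080)=1.9412; B=V−Δ·S=-112.4129
Node (0,0) S=85.0000: V=(p*·105.3871+(1−p*)·0.0000)/1.24=74.9908; Δ=(105.3871−0.0000)/(112.2000−54.4000)=1.8233; B=V−Δ·S=-79.9902
As a check, the time-0 holding Δ(0,0)·S0 + B(0,0) comes to 74.9908 — exactly V0.

(0,0): Delta=1.8233 Bond=-79.9902
(1,0): Delta=0.0000 Bond=0.0000
(1,1): Delta=1.9412 Bond=-112.4129
V0=74.9908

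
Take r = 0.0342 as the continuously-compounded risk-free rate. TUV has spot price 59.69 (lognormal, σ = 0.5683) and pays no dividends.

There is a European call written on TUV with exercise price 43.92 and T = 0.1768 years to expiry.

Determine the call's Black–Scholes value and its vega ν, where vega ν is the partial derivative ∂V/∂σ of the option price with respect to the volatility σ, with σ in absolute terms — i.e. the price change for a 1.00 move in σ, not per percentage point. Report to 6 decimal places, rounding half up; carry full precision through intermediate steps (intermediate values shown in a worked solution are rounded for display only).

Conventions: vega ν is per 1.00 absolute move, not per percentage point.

σ√T = 0.5683·√0.1768 = 0.238956
d₁ = (ln(S/K) + (r+σ²/2)T) / (σ√T) = (ln(59.69/43.92) + (0.0342+0.5683²/2)·0.1768) / 0.238956 = (0.306795 + 0.034597) / 0.238956 = 1.428676
d₂ = d₁ − σ√T = 1.428676 − 0.238956 = 1.189720
e^{−rT} = 0.993972
N(d₁) = 0.923451,  N(d₂) = 0.882922
Call price V = S·N(d₁) − K·e^{−rT}·N(d₂) = 55.120808 − 38.544154 = 16.576654
φ(d₁) = (1/√(2π))·e^{−d₁²/2} = 0.143776
ν = S·φ(d₁)·√T = 3.608530

price = 16.576654
ν = 3.608530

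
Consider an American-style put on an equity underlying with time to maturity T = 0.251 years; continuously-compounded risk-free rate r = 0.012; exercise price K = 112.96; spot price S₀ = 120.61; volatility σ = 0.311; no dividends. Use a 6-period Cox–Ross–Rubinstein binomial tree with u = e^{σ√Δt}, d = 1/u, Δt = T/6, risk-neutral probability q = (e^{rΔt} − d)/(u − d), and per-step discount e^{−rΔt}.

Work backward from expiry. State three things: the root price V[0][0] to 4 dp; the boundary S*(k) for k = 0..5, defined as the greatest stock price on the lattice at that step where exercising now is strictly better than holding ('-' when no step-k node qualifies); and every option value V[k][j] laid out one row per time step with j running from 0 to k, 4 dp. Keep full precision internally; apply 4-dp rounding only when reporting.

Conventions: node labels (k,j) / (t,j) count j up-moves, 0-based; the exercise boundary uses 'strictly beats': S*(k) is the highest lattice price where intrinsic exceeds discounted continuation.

price = 4.2150
boundary = - - - - 93.5152 99.6570
tree:
4.2150
6.5061 1.8160
9.7526 3.1073 0.4633
14.0932 5.2095 0.9054 0.0000
19.4448 8.4939 1.7695 0.0000 0.0000
25.2080 13.3030 3.4580 0.0000 0.0000 0.0000
30.6160 19.4448 6.7580 0.0000 0.0000 0.0000 0.0000

Δt=0.04183, u=1.06568, d=0.93837, q=0.48805, disc=e^(-rΔt)=0.99950
k=6 terminal: V=max(K-S,0) → 30.6160 19.4448 6.7580 0.0000 0.0000 0.0000 0.0000
k=5: j=0 S=87.7520 intr=25.2080 cont=25.1513 V=25.2080[EX]; j=1 S=99.6570 intr=13.3030 cont=13.2464 V=13.3030[EX]; j=2 S=113.1770 intr=0.0000 cont=3.4580 V=3.4580[hold]; j=3 S=128.5312 intr=0.0000 cont=0.0000 V=0.0000[hold]; j=4 S=145.9685 intr=0.0000 cont=0.0000 V=0.0000[hold]; j=5 S=165.7714 intr=0.0000 cont=0.0000 V=0.0000[hold]  S*(5)=99.6570
k=4: j=0 S=93.5152 intr=19.4448 cont=19.3881 V=19.4448[EX]; j=1 S=106.2020 intr=6.7580 cont=8.4939 V=8.4939[hold]; j=2 S=120.6100 intr=0.0000 cont=1.7695 V=1.7695[hold]; j=3 S=136.9726 intr=0.0000 cont=0.0000 V=0.0000[hold]; j=4 S=155.5551 intr=0.0000 cont=0.0000 V=0.0000[hold]  S*(4)=93.5152
k=3: j=0 S=99.6570 intr=13.3030 cont=14.0932 V=14.0932[hold]; j=1 S=113.1770 intr=0.0000 cont=5.2095 V=5.2095[hold]; j=2 S=128.5312 intr=0.0000 cont=0.9054 V=0.9054[hold]; j=3 S=145.9685 intr=0.0000 cont=0.0000 V=0.0000[hold]  S*(3)=-
k=2: j=0 S=106.2020 intr=6.7580 cont=9.7526 V=9.7526[hold]; j=1 S=120.6100 intr=0.0000 cont=3.1073 V=3.1073[hold]; j=2 S=136.9726 intr=0.0000 cont=0.4633 V=0.4633[hold]  S*(2)=-
k=1: j=0 S=113.1770 intr=0.0000 cont=6.5061 V=6.5061[hold]; j=1 S=128.5312 intr=0.0000 cont=1.8160 V=1.8160[hold]  S*(1)=-
k=0: j=0 S=120.6100 intr=0.0000 cont=4.2150 V=4.2150[hold]  S*(0)=-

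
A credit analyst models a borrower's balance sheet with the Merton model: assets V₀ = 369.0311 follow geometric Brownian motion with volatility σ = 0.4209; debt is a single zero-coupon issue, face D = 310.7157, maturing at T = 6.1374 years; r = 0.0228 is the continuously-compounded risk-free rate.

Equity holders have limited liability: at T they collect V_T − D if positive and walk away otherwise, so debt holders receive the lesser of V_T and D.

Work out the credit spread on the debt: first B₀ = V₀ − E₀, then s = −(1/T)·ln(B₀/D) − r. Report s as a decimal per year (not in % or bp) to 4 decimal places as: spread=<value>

spread=0.0597

Equity is a call on the firm's assets struck at D = 310.7157:
d₁ = [ln(V₀/D) + (r + σ²/2)T] / (σ√T)
   = [ln(369.0311/310.7157) + (0.0228 + 0.5·0.4209²)·6.1374] / (0.4209·√6.1374)
   = [0.172003 + 0.683574] / 1.042728 = 0.820517
d₂ = d₁ − σ√T = 0.820517 − 1.042728 = -0.222211
N(d₁) = 0.794039,  N(d₂) = 0.412075,  e^(−rT) = 0.869417
E₀ = V₀·N(d₁) − D·e^(−rT)·N(d₂)
   = 369.0311·0.794039 − 310.7157·0.869417·0.412075 = 181.706736
B₀ = V₀ − E₀ = 369.0311 − 181.706736 = 187.324364
spread = −(1/T)·ln(B₀/D) − r = −(1/6.1374)·ln(187.324364/310.7157) − 0.0228 = 0.05965131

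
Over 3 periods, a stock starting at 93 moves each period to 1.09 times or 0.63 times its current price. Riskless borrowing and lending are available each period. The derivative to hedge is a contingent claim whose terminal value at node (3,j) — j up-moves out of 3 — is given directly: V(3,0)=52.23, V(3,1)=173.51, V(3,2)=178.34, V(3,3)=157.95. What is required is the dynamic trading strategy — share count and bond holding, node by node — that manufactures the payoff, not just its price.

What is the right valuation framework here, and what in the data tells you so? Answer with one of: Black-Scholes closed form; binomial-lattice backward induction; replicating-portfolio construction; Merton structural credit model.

framework: replicating-portfolio construction

Key observation: the deliverable is the dynamic trading strategy on the 3-step tree (spot 93, moves 1.09 and 0.63), so the valuation must go through the node-by-node replicating-portfolio solve.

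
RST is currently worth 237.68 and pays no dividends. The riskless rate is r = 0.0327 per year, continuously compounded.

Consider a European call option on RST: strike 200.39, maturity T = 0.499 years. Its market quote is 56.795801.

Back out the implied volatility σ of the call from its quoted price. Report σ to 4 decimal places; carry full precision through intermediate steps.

At σ = 0.5368 the Black–Scholes value reproduces the quote:
σ√T = 0.5368·√0.499 = 0.379195
d₁ = (ln(S/K) + (r+σ²/2)T) / (σ√T) = (ln(237.68/200.39) + (0.0327+0.5368²/2)·0.499) / 0.379195 = (0.170660 + 0.088212) / 0.379195 = 0.682687
d₂ = d₁ − σ√T = 0.682687 − 0.379195 = 0.303492
e^{−rT} = 0.983815
N(d₁) = 0.752598,  N(d₂) = 0.619242
V = S·N(d₁) − K·e^{−rT}·N(d₂) = 178.877405 − 122.081604 = 56.795801 (the quoted price), and the Black–Scholes price is strictly increasing in σ, so σ is unique

sigma = 0.5368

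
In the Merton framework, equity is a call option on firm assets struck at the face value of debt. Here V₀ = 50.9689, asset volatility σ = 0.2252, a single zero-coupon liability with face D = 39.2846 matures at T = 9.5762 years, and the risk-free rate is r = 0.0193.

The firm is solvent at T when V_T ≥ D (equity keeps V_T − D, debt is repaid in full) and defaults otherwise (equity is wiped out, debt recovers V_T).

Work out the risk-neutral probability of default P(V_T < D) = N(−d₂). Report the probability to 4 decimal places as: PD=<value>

Apply the equity-as-call identities (strike 39.2846, horizon 9.5762 years):
d₁ = [ln(V₀/D) + (r + σ²/2)T] / (σ√T)
   = [ln(50.9689/39.2846) + (0.0193 + 0.5·0.2252²)·9.5762] / (0.2252·√9.5762)
   = [0.260383 + 0.427649] / 0.696891 = 0.987288
d₂ = d₁ − σ√T = 0.987288 − 0.696891 = 0.290397
risk-neutral PD = N(−d₂) = N(-0.290397) = 0.385756

PD=0.3858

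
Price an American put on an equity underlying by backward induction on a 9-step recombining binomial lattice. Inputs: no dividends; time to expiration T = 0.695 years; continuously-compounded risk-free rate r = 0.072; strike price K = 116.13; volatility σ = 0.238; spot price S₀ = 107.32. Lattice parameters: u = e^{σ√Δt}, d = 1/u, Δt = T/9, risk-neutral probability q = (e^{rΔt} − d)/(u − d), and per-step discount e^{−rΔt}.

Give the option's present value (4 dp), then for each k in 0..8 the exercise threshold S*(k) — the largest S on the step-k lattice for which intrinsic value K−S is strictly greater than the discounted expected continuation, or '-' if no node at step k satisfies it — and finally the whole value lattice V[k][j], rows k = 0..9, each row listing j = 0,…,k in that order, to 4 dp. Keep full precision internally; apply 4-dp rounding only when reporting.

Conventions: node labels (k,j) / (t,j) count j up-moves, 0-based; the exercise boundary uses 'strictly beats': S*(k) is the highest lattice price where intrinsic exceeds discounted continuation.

price = 11.4655
boundary = - - 94.0230 88.0058 94.0230 100.4517 94.0230 100.4517 107.3200
tree:
11.4655
16.1689 7.3418
22.1070 10.9807 4.1351
28.1242 15.8823 6.6729 1.8884
33.7564 22.1070 10.4323 3.3503 0.5889
39.0282 28.1242 15.6783 5.8079 1.1675 0.0729
43.9625 33.7564 22.1070 9.7588 2.3034 0.1546 0.0000
48.5811 39.0282 28.1242 15.6783 4.5194 0.3277 0.0000 0.0000
52.9041 43.9625 33.7564 22.1070 8.8100 0.6945 0.0000 0.0000 0.0000
56.9504 48.5811 39.0282 28.1242 15.6783 1.4721 0.0000 0.0000 0.0000 0.0000

Δt=0.07722, u=1.06837, d=0.93600, q=0.52559, disc=e^(-rΔt)=0.99446
k=9 terminal: V=max(K-S,0) → 56.9504 48.5811 39.0282 28.1242 15.6783 1.4721 0.0000 0.0000 0.0000 0.0000
k=8: j=0 S=63.2259 intr=52.9041 cont=52.2602 V=52.9041[EX]; j=1 S=72.1675 intr=43.9625 cont=43.3186 V=43.9625[EX]; j=2 S=82.3736 intr=33.7564 cont=33.1125 V=33.7564[EX]; j=3 S=94.0230 intr=22.1070 cont=21.4631 V=22.1070[EX]; j=4 S=107.3200 intr=8.8100 cont=8.1661 V=8.8100[EX]; j=5 S=122.4974 intr=0.0000 cont=0.6945 V=0.6945[hold]; j=6 S=139.8213 intr=0.0000 cont=0.0000 V=0.0000[hold]; j=7 S=159.5952 intr=0.0000 cont=0.0000 V=0.0000[hold]; j=8 S=182.1655 intr=0.0000 cont=0.0000 V=0.0000[hold]  S*(8)=107.3200
k=7: j=0 S=67.5489 intr=48.5811 cont=47.9372 V=48.5811[EX]; j=1 S=77.1018 intr=39.0282 cont=38.3843 V=39.0282[EX]; j=2 S=88.0058 intr=28.1242 cont=27.4803 V=28.1242[EX]; j=3 S=100.4517 intr=15.6783 cont=15.0344 V=15.6783[EX]; j=4 S=114.6579 intr=1.4721 cont=4.5194 V=4.5194[hold]; j=5 S=130.8730 intr=0.0000 cont=0.3277 V=0.3277[hold]; j=6 S=149.3814 intr=0.0000 cont=0.0000 V=0.0000[hold]; j=7 S=170.5073 intr=0.0000 cont=0.0000 V=0.0000[hold]  S*(7)=100.4517
k=6: j=0 S=72.1675 intr=43.9625 cont=43.3186 V=43.9625[EX]; j=1 S=82.3736 intr=33.7564 cont=33.1125 V=33.7564[EX]; j=2 S=94.0230 intr=22.1070 cont=21.4631 V=22.1070[EX]; j=3 S=107.3200 intr=8.8100 cont=9.7588 V=9.7588[hold]; j=4 S=122.4974 intr=0.0000 cont=2.3034 V=2.3034[hold]; j=5 S=139.8213 intr=0.0000 cont=0.1546 V=0.1546[hold]; j=6 S=159.5952 intr=0.0000 cont=0.0000 V=0.0000[hold]  S*(6)=94.0230
k=5: j=0 S=77.1018 intr=39.0282 cont=38.3843 V=39.0282[EX]; j=1 S=88.0058 intr=28.1242 cont=27.4803 V=28.1242[EX]; j=2 S=100.4517 intr=15.6783 cont=15.5303 V=15.6783[EX]; j=3 S=114.6579 intr=1.4721 cont=5.8079 V=5.8079[hold]; j=4 S=130.8730 intr=0.0000 cont=1.1675 V=1.1675[hold]; j=5 S=149.3814 intr=0.0000 cont=0.0729 V=0.0729[hold]  S*(5)=100.4517
k=4: j=0 S=82.3736 intr=33.7564 cont=33.1125 V=33.7564[EX]; j=1 S=94.0230 intr=22.1070 cont=21.4631 V=22.1070[EX]; j=2 S=107.3200 intr=8.8100 cont=10.4323 V=10.4323[hold]; j=3 S=122.4974 intr=0.0000 cont=3.3503 V=3.3503[hold]; j=4 S=139.8213 intr=0.0000 cont=0.5889 V=0.5889[hold]  S*(4)=94.0230
k=3: j=0 S=88.0058 intr=28.1242 cont=27.4803 V=28.1242[EX]; j=1 S=100.4517 intr=15.6783 cont=15.8823 V=15.8823[hold]; j=2 S=114.6579 intr=1.4721 cont=6.6729 V=6.6729[hold]; j=3 S=130.8730 intr=0.0000 cont=1.8884 V=1.8884[hold]  S*(3)=88.0058
k=2: j=0 S=94.0230 intr=22.1070 cont=21.5697 V=22.1070[EX]; j=1 S=107.3200 intr=8.8100 cont=10.9807 V=10.9807[hold]; j=2 S=122.4974 intr=0.0000 cont=4.1351 V=4.1351[hold]  S*(2)=94.0230
k=1: j=0 S=100.4517 intr=15.6783 cont=16.1689 V=16.1689[hold]; j=1 S=114.6579 intr=1.4721 cont=7.3418 V=7.3418[hold]  S*(1)=-
k=0: j=0 S=107.3200 intr=8.8100 cont=11.4655 V=11.4655[hold]  S*(0)=-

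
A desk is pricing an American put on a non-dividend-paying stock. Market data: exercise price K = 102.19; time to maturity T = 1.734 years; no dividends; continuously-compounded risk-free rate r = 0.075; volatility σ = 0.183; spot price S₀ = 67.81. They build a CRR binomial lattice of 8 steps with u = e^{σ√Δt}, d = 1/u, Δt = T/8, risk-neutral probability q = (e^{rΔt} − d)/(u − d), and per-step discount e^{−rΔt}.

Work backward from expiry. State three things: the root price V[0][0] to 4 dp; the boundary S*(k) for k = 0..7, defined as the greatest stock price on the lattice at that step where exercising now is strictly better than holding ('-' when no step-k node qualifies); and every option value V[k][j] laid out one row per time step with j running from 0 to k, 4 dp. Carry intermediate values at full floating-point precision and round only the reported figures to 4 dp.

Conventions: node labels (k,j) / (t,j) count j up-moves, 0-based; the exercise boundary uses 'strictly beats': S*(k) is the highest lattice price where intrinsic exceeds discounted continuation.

Δt=0.21675, u=1.08893, d=0.91833, q=0.57478, disc=e^(-rΔt)=0.98388
k=8 terminal: V=max(K-S,0) → 67.8907 61.5188 53.9631 45.0038 34.3800 21.7826 6.8449 0.0000 0.0000
k=7: j=0 S=37.3496 intr=64.8404 cont=63.1926 V=64.8404[EX]; j=1 S=44.2882 intr=57.9018 cont=56.2540 V=57.9018[EX]; j=2 S=52.5158 intr=49.6742 cont=48.0264 V=49.6742[EX]; j=3 S=62.2720 intr=39.9180 cont=38.2702 V=39.9180[EX]; j=4 S=73.8405 intr=28.3495 cont=26.7017 V=28.3495[EX]; j=5 S=87.5583 intr=14.6317 cont=12.9839 V=14.6317[EX]; j=6 S=103.8244 intr=0.0000 cont=2.8637 V=2.8637[hold]; j=7 S=123.1124 intr=0.0000 cont=0.0000 V=0.0000[hold]  S*(7)=87.5583
k=6: j=0 S=40.6712 intr=61.5188 cont=59.8710 V=61.5188[EX]; j=1 S=48.2269 intr=53.9631 cont=52.3153 V=53.9631[EX]; j=2 S=57.1862 intr=45.0038 cont=43.3560 V=45.0038[EX]; j=3 S=67.8100 intr=34.3800 cont=32.7322 V=34.3800[EX]; j=4 S=80.4074 intr=21.7826 cont=20.1348 V=21.7826[EX]; j=5 S=95.3451 intr=6.8449 cont=7.7408 V=7.7408[hold]; j=6 S=113.0578 intr=0.0000 cont=1.1981 V=1.1981[hold]  S*(6)=80.4074
k=5: j=0 S=44.2882 intr=57.9018 cont=56.2540 V=57.9018[EX]; j=1 S=52.5158 intr=49.6742 cont=48.0264 V=49.6742[EX]; j=2 S=62.2720 intr=39.9180 cont=38.2702 V=39.9180[EX]; j=3 S=73.8405 intr=28.3495 cont=26.7017 V=28.3495[EX]; j=4 S=87.5583 intr=14.6317 cont=13.4906 V=14.6317[EX]; j=5 S=103.8244 intr=0.0000 cont=3.9160 V=3.9160[hold]  S*(5)=87.5583
k=4: j=0 S=48.2269 intr=53.9631 cont=52.3153 V=53.9631[EX]; j=1 S=57.1862 intr=45.0038 cont=43.3560 V=45.0038[EX]; j=2 S=67.8100 intr=34.3800 cont=32.7322 V=34.3800[EX]; j=3 S=80.4074 intr=21.7826 cont=20.1348 V=21.7826[EX]; j=4 S=95.3451 intr=6.8449 cont=8.3359 V=8.3359[hold]  S*(4)=80.4074
k=3: j=0 S=52.5158 intr=49.6742 cont=48.0264 V=49.6742[EX]; j=1 S=62.2720 intr=39.9180 cont=38.2702 V=39.9180[EX]; j=2 S=73.8405 intr=28.3495 cont=26.7017 V=28.3495[EX]; j=3 S=87.5583 intr=14.6317 cont=13.8271 V=14.6317[EX]  S*(3)=87.5583
k=2: j=0 S=57.1862 intr=45.0038 cont=43.3560 V=45.0038[EX]; j=1 S=67.8100 intr=34.3800 cont=32.7322 V=34.3800[EX]; j=2 S=80.4074 intr=21.7826 cont=20.1348 V=21.7826[EX]  S*(2)=80.4074
k=1: j=0 S=62.2720 intr=39.9180 cont=38.2702 V=39.9180[EX]; j=1 S=73.8405 intr=28.3495 cont=26.7017 V=28.3495[EX]  S*(1)=73.8405
k=0: j=0 S=67.8100 intr=34.3800 cont=32.7322 V=34.3800[EX]  S*(0)=67.8100

price = 34.3800
boundary = 67.8100 73.8405 80.4074 87.5583 80.4074 87.5583 80.4074 87.5583
tree:
34.3800
39.9180 28.3495
45.0038 34.3800 21.7826
49.6742 39.9180 28.3495 14.6317
53.9631 45.0038 34.3800 21.7826 8.3359
57.9018 49.6742 39.9180 28.3495 14.6317 3.9160
61.5188 53.9631 45.0038 34.3800 21.7826 7.7408 1.1981
64.8404 57.9018 49.6742 39.9180 28.3495 14.6317 2.8637 0.0000
67.8907 61.5188 53.9631 45.0038 34.3800 21.7826 6.8449 0.0000 0.0000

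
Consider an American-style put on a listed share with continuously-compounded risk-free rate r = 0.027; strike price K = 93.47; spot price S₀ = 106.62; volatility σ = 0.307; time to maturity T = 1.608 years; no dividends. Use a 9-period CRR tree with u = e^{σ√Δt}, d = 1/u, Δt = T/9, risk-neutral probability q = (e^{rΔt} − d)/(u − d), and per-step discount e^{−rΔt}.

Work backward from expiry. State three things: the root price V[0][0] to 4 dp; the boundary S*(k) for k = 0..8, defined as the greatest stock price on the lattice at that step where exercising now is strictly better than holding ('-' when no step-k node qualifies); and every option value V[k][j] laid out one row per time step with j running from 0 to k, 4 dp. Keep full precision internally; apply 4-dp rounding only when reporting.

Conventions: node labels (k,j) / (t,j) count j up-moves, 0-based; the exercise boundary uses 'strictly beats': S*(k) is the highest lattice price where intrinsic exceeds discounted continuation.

params: Δt=0.17867 u=1.13856 d=0.87830 q=0.48618 e^(-rΔt)=0.99519
t_9 payoffs: 60.3088 50.4824 37.7443 21.2315 0.0000 0.0000 0.0000 0.0000 0.0000 0.0000
t_8: node(8,0) S=37.7560 payoff=55.7140 vs cont=55.2642 → 55.7140 [stop]  node(8,1) S=48.9440 payoff=44.5260 vs cont=44.0762 → 44.5260 [stop]  node(8,2) S=63.4472 payoff=30.0228 vs cont=29.5730 → 30.0228 [stop]  node(8,3) S=82.2480 payoff=11.2220 vs cont=10.8566 → 11.2220 [stop]  node(8,4) S=106.6200 payoff=0.0000 vs cont=0.0000 → 0.0000 [wait]  node(8,5) S=138.2139 payoff=0.0000 vs cont=0.0000 → 0.0000 [wait]  node(8,6) S=179.1698 payoff=0.0000 vs cont=0.0000 → 0.0000 [wait]  node(8,7) S=232.2619 payoff=0.0000 vs cont=0.0000 → 0.0000 [wait]  node(8,8) S=301.0864 payoff=0.0000 vs cont=0.0000 → 0.0000 [wait]  ⇒ S*(8)=82.2480
t_7: node(7,0) S=42.9876 payoff=50.4824 vs cont=50.0326 → 50.4824 [stop]  node(7,1) S=55.7257 payoff=37.7443 vs cont=37.2944 → 37.7443 [stop]  node(7,2) S=72.2385 payoff=21.2315 vs cont=20.7816 → 21.2315 [stop]  node(7,3) S=93.6445 payoff=0.0000 vs cont=5.7383 → 5.7383 [wait]  node(7,4) S=121.3934 payoff=0.0000 vs cont=0.0000 → 0.0000 [wait]  node(7,5) S=157.3651 payoff=0.0000 vs cont=0.0000 → 0.0000 [wait]  node(7,6) S=203.9959 payoff=0.0000 vs cont=0.0000 → 0.0000 [wait]  node(7,7) S=264.4445 payoff=0.0000 vs cont=0.0000 → 0.0000 [wait]  ⇒ S*(7)=72.2385
t_6: node(6,0) S=48.9440 payoff=44.5260 vs cont=44.0762 → 44.5260 [stop]  node(6,1) S=63.4472 payoff=30.0228 vs cont=29.5730 → 30.0228 [stop]  node(6,2) S=82.2480 payoff=11.2220 vs cont=13.6330 → 13.6330 [wait]  node(6,3) S=106.6200 payoff=0.0000 vs cont=2.9342 → 2.9342 [wait]  node(6,4) S=138.2139 payoff=0.0000 vs cont=0.0000 → 0.0000 [wait]  node(6,5) S=179.1698 payoff=0.0000 vs cont=0.0000 → 0.0000 [wait]  node(6,6) S=232.2619 payoff=0.0000 vs cont=0.0000 → 0.0000 [wait]  ⇒ S*(6)=63.4472
t_5: node(5,0) S=55.7257 payoff=37.7443 vs cont=37.2944 → 37.7443 [stop]  node(5,1) S=72.2385 payoff=21.2315 vs cont=21.9482 → 21.9482 [wait]  node(5,2) S=93.6445 payoff=0.0000 vs cont=8.3908 → 8.3908 [wait]  node(5,3) S=121.3934 payoff=0.0000 vs cont=1.5004 → 1.5004 [wait]  node(5,4) S=157.3651 payoff=0.0000 vs cont=0.0000 → 0.0000 [wait]  node(5,5) S=203.9959 payoff=0.0000 vs cont=0.0000 → 0.0000 [wait]  ⇒ S*(5)=55.7257
t_4: node(4,0) S=63.4472 payoff=30.0228 vs cont=29.9198 → 30.0228 [stop]  node(4,1) S=82.2480 payoff=11.2220 vs cont=15.2829 → 15.2829 [wait]  node(4,2) S=106.6200 payoff=0.0000 vs cont=5.0166 → 5.0166 [wait]  node(4,3) S=138.2139 payoff=0.0000 vs cont=0.7672 → 0.7672 [wait]  node(4,4) S=179.1698 payoff=0.0000 vs cont=0.0000 → 0.0000 [wait]  ⇒ S*(4)=63.4472
t_3: node(3,0) S=72.2385 payoff=21.2315 vs cont=22.7465 → 22.7465 [wait]  node(3,1) S=93.6445 payoff=0.0000 vs cont=10.2421 → 10.2421 [wait]  node(3,2) S=121.3934 payoff=0.0000 vs cont=2.9364 → 2.9364 [wait]  node(3,3) S=157.3651 payoff=0.0000 vs cont=0.3923 → 0.3923 [wait]  ⇒ S*(3)=-
t_2: node(2,0) S=82.2480 payoff=11.2220 vs cont=16.5868 → 16.5868 [wait]  node(2,1) S=106.6200 payoff=0.0000 vs cont=6.6580 → 6.6580 [wait]  node(2,2) S=138.2139 payoff=0.0000 vs cont=1.6913 → 1.6913 [wait]  ⇒ S*(2)=-
t_1: node(1,0) S=93.6445 payoff=0.0000 vs cont=11.7030 → 11.7030 [wait]  node(1,1) S=121.3934 payoff=0.0000 vs cont=4.2228 → 4.2228 [wait]  ⇒ S*(1)=-
t_0: node(0,0) S=106.6200 payoff=0.0000 vs cont=8.0274 → 8.0274 [wait]  ⇒ S*(0)=-

price = 8.0274
boundary = - - - - 63.4472 55.7257 63.4472 72.2385 82.2480
tree:
8.0274
11.7030 4.2228
16.5868 6.6580 1.6913
22.7465 10.2421 2.9364 0.3923
30.0228 15.2829 5.0166 0.7672 0.0000
37.7443 21.9482 8.3908 1.5004 0.0000 0.0000
44.5260 30.0228 13.6330 2.9342 0.0000 0.0000 0.0000
50.4824 37.7443 21.2315 5.7383 0.0000 0.0000 0.0000 0.0000
55.7140 44.5260 30.0228 11.2220 0.0000 0.0000 0.0000 0.0000 0.0000
60.3088 50.4824 37.7443 21.2315 0.0000 0.0000 0.0000 0.0000 0.0000 0.0000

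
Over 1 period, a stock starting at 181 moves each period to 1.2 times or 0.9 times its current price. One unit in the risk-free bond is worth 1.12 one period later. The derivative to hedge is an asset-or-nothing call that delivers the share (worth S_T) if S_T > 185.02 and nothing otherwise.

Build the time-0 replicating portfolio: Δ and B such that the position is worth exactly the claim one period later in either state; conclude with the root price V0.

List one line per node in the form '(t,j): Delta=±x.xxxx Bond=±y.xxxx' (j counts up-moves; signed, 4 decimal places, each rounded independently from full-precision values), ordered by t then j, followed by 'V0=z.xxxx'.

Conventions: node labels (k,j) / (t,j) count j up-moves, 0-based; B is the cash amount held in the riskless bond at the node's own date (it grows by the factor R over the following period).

Arbitrage-free pricing uses the up-move probability p* = (R−d)/(u−d) = 0.7333, discounting each step at R = 1.12.
At maturity the claim pays: V(1,0)=0.0000, V(1,1)=217.2000
Node (0,0) S=181.0000: V=(p*·217.2000+(1−p*)·0.0000)/1.12=142.2143; Δ=(217.2000−0.0000)/(217.2000−162.9000)=4.0000; B=V−Δ·S=-581.7857
Sanity check at the root: Δ(0,0)·S0 + B(0,0) reproduces V0 = 142.2143.

(0,0): Delta=4.0000 Bond=-581.7857
V0=142.2143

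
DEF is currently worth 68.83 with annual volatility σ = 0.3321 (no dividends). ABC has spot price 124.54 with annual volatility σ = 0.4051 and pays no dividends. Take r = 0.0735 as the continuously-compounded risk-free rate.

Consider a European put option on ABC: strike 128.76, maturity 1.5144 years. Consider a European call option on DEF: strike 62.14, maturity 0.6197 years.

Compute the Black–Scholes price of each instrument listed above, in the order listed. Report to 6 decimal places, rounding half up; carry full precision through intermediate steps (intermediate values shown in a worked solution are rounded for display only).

price(ABC put K=128.76) = 19.205339
price(DEF call K=62.14) = 12.424625

[ABC put K=128.76]
σ√T = 0.4051·√1.5144 = 0.498520
d₁ = (ln(S/K) + (r+σ²/2)T) / (σ√T) = (ln(124.54/128.76) + (0.0735+0.4051²/2)·1.5144) / 0.498520 = (-0.033323 + 0.235569) / 0.498520 = 0.405693
d₂ = d₁ − σ√T = 0.405693 − 0.498520 = -0.092827
e^{−rT} = 0.894663
N(−d₁) = 0.342484,  N(−d₂) = 0.536979
price = K·e^{−rT}·N(−d₂) − S·N(−d₁) = 61.858293 − 42.652954 = 19.205339
[DEF call K=62.14]
σ√T = 0.3321·√0.6197 = 0.261433
d₁ = (ln(S/K) + (r+σ²/2)T) / (σ√T) = (ln(68.83/62.14) + (0.0735+0.3321²/2)·0.6197) / 0.261433 = (0.102250 + 0.079721) / 0.261433 = 0.696054
d₂ = d₁ − σ√T = 0.696054 − 0.261433 = 0.434622
e^{−rT} = 0.955474
N(d₁) = 0.756803,  N(d₂) = 0.668081
price = S·N(d₁) − K·e^{−rT}·N(d₂) = 52.090721 − 39.666097 = 12.424625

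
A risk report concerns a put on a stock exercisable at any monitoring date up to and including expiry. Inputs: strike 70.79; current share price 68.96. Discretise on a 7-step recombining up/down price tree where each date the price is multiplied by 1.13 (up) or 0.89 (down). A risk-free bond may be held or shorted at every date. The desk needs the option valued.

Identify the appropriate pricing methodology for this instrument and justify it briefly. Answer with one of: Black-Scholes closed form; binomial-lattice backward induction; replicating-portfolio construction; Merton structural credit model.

Key observation: the put (strike 70.79 on spot 68.96) is American-style on a 7-step discrete price model, so the early-exercise decision at every node requires stepwise backward valuation — a closed form cannot price the exercise right.

framework: binomial-lattice backward induction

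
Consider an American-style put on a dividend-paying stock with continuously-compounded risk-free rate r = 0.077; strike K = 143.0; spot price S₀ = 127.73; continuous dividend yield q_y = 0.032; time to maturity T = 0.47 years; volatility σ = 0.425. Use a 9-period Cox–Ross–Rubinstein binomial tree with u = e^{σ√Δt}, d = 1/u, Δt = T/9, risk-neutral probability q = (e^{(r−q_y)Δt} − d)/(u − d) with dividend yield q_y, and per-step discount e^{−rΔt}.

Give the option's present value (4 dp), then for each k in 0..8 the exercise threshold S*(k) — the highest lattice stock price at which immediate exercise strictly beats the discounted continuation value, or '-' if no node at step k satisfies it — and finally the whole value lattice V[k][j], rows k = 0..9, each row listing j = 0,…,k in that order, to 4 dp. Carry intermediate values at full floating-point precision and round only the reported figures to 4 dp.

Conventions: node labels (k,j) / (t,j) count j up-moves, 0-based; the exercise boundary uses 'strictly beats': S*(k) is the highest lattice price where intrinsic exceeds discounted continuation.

price = 22.6301
boundary = - - - 95.4453 86.6114 95.4453 105.1802 115.9080 127.7300
tree:
22.6301
29.8892 15.1958
38.3078 21.2973 8.9153
47.5547 28.9161 13.4744 4.2024
56.3886 37.8517 19.7737 6.9722 1.3290
64.4049 47.5547 27.9772 11.3242 2.4608 0.1518
71.6792 56.3886 37.8198 17.8747 4.5405 0.2976 0.0000
78.2803 64.4049 47.5547 27.0920 8.3452 0.5835 0.0000 0.0000
84.2704 71.6792 56.3886 37.8198 15.2700 1.1438 0.0000 0.0000 0.0000
89.7061 78.2803 64.4049 47.5547 27.0920 2.2422 0.0000 0.0000 0.0000 0.0000

Δt=0.05222  u=1.10199  d=0.90745  q=0.48783  discount=0.99599
step 9 (expiry): payoffs max(K−S,0) = 89.7061 78.2803 64.4049 47.5547 27.0920 2.2422 0.0000 0.0000 0.0000 0.0000
step 8: (k=8,j=0): S=58.7296, K−S=84.2704, hold=83.7946 ⇒ V=84.2704 exercise | (k=8,j=1): S=71.3208, K−S=71.6792, hold=71.2244 ⇒ V=71.6792 exercise | (k=8,j=2): S=86.6114, K−S=56.3886, hold=55.9593 ⇒ V=56.3886 exercise | (k=8,j=3): S=105.1802, K−S=37.8198, hold=37.4216 ⇒ V=37.8198 exercise | (k=8,j=4): S=127.7300, K−S=15.2700, hold=14.9094 ⇒ V=15.2700 exercise | (k=8,j=5): S=155.1143, K−S=0.0000, hold=1.1438 ⇒ V=1.1438 continue | (k=8,j=6): S=188.3696, K−S=0.0000, hold=0.0000 ⇒ V=0.0000 continue | (k=8,j=7): S=228.7545, K−S=0.0000, hold=0.0000 ⇒ V=0.0000 continue | (k=8,j=8): S=277.7976, K−S=0.0000, hold=0.0000 ⇒ V=0.0000 continue  boundary S*=127.7300
step 7: (k=7,j=0): S=64.7197, K−S=78.2803, hold=77.8145 ⇒ V=78.2803 exercise | (k=7,j=1): S=78.5951, K−S=64.4049, hold=63.9622 ⇒ V=64.4049 exercise | (k=7,j=2): S=95.4453, K−S=47.5547, hold=47.1402 ⇒ V=47.5547 exercise | (k=7,j=3): S=115.9080, K−S=27.0920, hold=26.7117 ⇒ V=27.0920 exercise | (k=7,j=4): S=140.7578, K−S=2.2422, hold=8.3452 ⇒ V=8.3452 continue | (k=7,j=5): S=170.9351, K−S=0.0000, hold=0.5835 ⇒ V=0.5835 continue | (k=7,j=6): S=207.5822, K−S=0.0000, hold=0.0000 ⇒ V=0.0000 continue | (k=7,j=7): S=252.0862, K−S=0.0000, hold=0.0000 ⇒ V=0.0000 continue  boundary S*=115.9080
step 6: (k=6,j=0): S=71.3208, K−S=71.6792, hold=71.2244 ⇒ V=71.6792 exercise | (k=6,j=1): S=86.6114, K−S=56.3886, hold=55.9593 ⇒ V=56.3886 exercise | (k=6,j=2): S=105.1802, K−S=37.8198, hold=37.4216 ⇒ V=37.8198 exercise | (k=6,j=3): S=127.7300, K−S=15.2700, hold=17.8747 ⇒ V=17.8747 continue | (k=6,j=4): S=155.1143, K−S=0.0000, hold=4.5405 ⇒ V=4.5405 continue | (k=6,j=5): S=188.3696, K−S=0.0000, hold=0.2976 ⇒ V=0.2976 continue | (k=6,j=6): S=228.7545, K−S=0.0000, hold=0.0000 ⇒ V=0.0000 continue  boundary S*=105.1802
step 5: (k=5,j=0): S=78.5951, K−S=64.4049, hold=63.9622 ⇒ V=64.4049 exercise | (k=5,j=1): S=95.4453, K−S=47.5547, hold=47.1402 ⇒ V=47.5547 exercise | (k=5,j=2): S=115.9080, K−S=27.0920, hold=27.9772 ⇒ V=27.9772 continue | (k=5,j=3): S=140.7578, K−S=2.2422, hold=11.3242 ⇒ V=11.3242 continue | (k=5,j=4): S=170.9351, K−S=0.0000, hold=2.4608 ⇒ V=2.4608 continue | (k=5,j=5): S=207.5822, K−S=0.0000, hold=0.1518 ⇒ V=0.1518 continue  boundary S*=95.4453
step 4: (k=4,j=0): S=86.6114, K−S=56.3886, hold=55.9593 ⇒ V=56.3886 exercise | (k=4,j=1): S=105.1802, K−S=37.8198, hold=37.8517 ⇒ V=37.8517 continue | (k=4,j=2): S=127.7300, K−S=15.2700, hold=19.7737 ⇒ V=19.7737 continue | (k=4,j=3): S=155.1143, K−S=0.0000, hold=6.9722 ⇒ V=6.9722 continue | (k=4,j=4): S=188.3696, K−S=0.0000, hold=1.3290 ⇒ V=1.3290 continue  boundary S*=86.6114
step 3: (k=3,j=0): S=95.4453, K−S=47.5547, hold=47.1557 ⇒ V=47.5547 exercise | (k=3,j=1): S=115.9080, K−S=27.0920, hold=28.9161 ⇒ V=28.9161 continue | (k=3,j=2): S=140.7578, K−S=2.2422, hold=13.4744 ⇒ V=13.4744 continue | (k=3,j=3): S=170.9351, K−S=0.0000, hold=4.2024 ⇒ V=4.2024 continue  boundary S*=95.4453
step 2: (k=2,j=0): S=105.1802, K−S=37.8198, hold=38.3078 ⇒ V=38.3078 continue | (k=2,j=1): S=127.7300, K−S=15.2700, hold=21.2973 ⇒ V=21.2973 continue | (k=2,j=2): S=155.1143, K−S=0.0000, hold=8.9153 ⇒ V=8.9153 continue  boundary S*=-
step 1: (k=1,j=0): S=115.9080, K−S=27.0920, hold=29.8892 ⇒ V=29.8892 continue | (k=1,j=1): S=140.7578, K−S=2.2422, hold=15.1958 ⇒ V=15.1958 continue  boundary S*=-
step 0: (k=0,j=0): S=127.7300, K−S=15.2700, hold=22.6301 ⇒ V=22.6301 continue  boundary S*=-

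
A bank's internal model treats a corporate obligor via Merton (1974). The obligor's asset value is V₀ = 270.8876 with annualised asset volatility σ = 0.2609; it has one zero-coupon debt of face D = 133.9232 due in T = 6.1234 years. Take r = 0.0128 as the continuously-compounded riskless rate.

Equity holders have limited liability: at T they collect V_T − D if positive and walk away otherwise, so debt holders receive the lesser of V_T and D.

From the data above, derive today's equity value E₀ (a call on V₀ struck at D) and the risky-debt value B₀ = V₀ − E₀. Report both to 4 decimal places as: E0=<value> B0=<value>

E0=153.3021 B0=117.5855

With assets at 270.8876 and a single debt payment of 133.9232 at 6.1234 years:
d₁ = [ln(V₀/D) + (r + σ²/2)T] / (σ√T)
   = [ln(270.8876/133.9232) + (0.0128 + 0.5·0.2609²)·6.1234] / (0.2609·√6.1234)
   = [0.704437 + 0.286786] / 0.645610 = 1.535328
d₂ = d₁ − σ√T = 1.535328 − 0.645610 = 0.889718
N(d₁) = 0.937648,  N(d₂) = 0.813191,  e^(−rT) = 0.924613
E₀ = V₀·N(d₁) − D·e^(−rT)·N(d₂)
   = 270.8876·0.937648 − 133.9232·0.924613·0.813191 = 153.302121
B₀ = V₀ − E₀ = 270.8876 − 153.302121 = 117.585479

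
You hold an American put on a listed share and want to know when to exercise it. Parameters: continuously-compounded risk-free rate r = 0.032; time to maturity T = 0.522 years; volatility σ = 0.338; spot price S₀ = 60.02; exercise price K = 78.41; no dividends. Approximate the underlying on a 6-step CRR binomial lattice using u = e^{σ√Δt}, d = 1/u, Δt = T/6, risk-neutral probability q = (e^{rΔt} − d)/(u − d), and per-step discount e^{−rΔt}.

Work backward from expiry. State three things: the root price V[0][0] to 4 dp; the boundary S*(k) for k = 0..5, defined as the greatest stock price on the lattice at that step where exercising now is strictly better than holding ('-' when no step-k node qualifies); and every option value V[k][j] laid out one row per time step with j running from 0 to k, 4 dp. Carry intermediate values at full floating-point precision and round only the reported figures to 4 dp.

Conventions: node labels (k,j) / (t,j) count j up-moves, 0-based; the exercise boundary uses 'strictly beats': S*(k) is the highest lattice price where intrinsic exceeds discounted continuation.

price = 18.9878
boundary = - 54.3249 49.1701 54.3249 60.0200 66.3122
tree:
18.9878
24.0851 13.7706
29.2399 18.6120 8.7911
33.9055 24.0851 13.0000 4.4439
38.1284 29.2399 18.3900 7.4429 1.3360
41.9506 33.9055 24.0851 12.0978 2.6220 0.0000
45.4101 38.1284 29.2399 18.3900 5.1460 0.0000 0.0000

params: Δt=0.08700 u=1.10483 d=0.90511 q=0.48906 e^(-rΔt)=0.99722
t_6 payoffs: 45.4101 38.1284 29.2399 18.3900 5.1460 0.0000 0.0000
t_5: node(5,0) S=36.4594 payoff=41.9506 vs cont=41.7326 → 41.9506 [stop]  node(5,1) S=44.5045 payoff=33.9055 vs cont=33.6875 → 33.9055 [stop]  node(5,2) S=54.3249 payoff=24.0851 vs cont=23.8671 → 24.0851 [stop]  node(5,3) S=66.3122 payoff=12.0978 vs cont=11.8798 → 12.0978 [stop]  node(5,4) S=80.9446 payoff=0.0000 vs cont=2.6220 → 2.6220 [wait]  node(5,5) S=98.8058 payoff=0.0000 vs cont=0.0000 → 0.0000 [wait]  ⇒ S*(5)=66.3122
t_4: node(4,0) S=40.2816 payoff=38.1284 vs cont=37.9104 → 38.1284 [stop]  node(4,1) S=49.1701 payoff=29.2399 vs cont=29.0219 → 29.2399 [stop]  node(4,2) S=60.0200 payoff=18.3900 vs cont=18.1720 → 18.3900 [stop]  node(4,3) S=73.2640 payoff=5.1460 vs cont=7.4429 → 7.4429 [wait]  node(4,4) S=89.4304 payoff=0.0000 vs cont=1.3360 → 1.3360 [wait]  ⇒ S*(4)=60.0200
t_3: node(3,0) S=44.5045 payoff=33.9055 vs cont=33.6875 → 33.9055 [stop]  node(3,1) S=54.3249 payoff=24.0851 vs cont=23.8671 → 24.0851 [stop]  node(3,2) S=66.3122 payoff=12.0978 vs cont=13.0000 → 13.0000 [wait]  node(3,3) S=80.9446 payoff=0.0000 vs cont=4.4439 → 4.4439 [wait]  ⇒ S*(3)=54.3249
t_2: node(2,0) S=49.1701 payoff=29.2399 vs cont=29.0219 → 29.2399 [stop]  node(2,1) S=60.0200 payoff=18.3900 vs cont=18.6120 → 18.6120 [wait]  node(2,2) S=73.2640 payoff=5.1460 vs cont=8.7911 → 8.7911 [wait]  ⇒ S*(2)=49.1701
t_1: node(1,0) S=54.3249 payoff=24.0851 vs cont=23.9754 → 24.0851 [stop]  node(1,1) S=66.3122 payoff=12.0978 vs cont=13.7706 → 13.7706 [wait]  ⇒ S*(1)=54.3249
t_0: node(0,0) S=60.0200 payoff=18.3900 vs cont=18.9878 → 18.9878 [wait]  ⇒ S*(0)=-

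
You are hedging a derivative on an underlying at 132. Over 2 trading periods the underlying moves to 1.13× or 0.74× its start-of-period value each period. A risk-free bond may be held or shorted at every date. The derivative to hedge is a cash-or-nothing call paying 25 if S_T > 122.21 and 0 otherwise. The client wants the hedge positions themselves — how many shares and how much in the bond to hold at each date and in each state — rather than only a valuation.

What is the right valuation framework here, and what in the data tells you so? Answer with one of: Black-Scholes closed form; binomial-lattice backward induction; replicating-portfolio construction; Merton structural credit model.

framework: replicating-portfolio construction

Key observation: what is demanded is not a single number but the (Δ, B) position at each node of the 1.13/0.74 tree starting at 132; constructing those positions is the replicating-portfolio method.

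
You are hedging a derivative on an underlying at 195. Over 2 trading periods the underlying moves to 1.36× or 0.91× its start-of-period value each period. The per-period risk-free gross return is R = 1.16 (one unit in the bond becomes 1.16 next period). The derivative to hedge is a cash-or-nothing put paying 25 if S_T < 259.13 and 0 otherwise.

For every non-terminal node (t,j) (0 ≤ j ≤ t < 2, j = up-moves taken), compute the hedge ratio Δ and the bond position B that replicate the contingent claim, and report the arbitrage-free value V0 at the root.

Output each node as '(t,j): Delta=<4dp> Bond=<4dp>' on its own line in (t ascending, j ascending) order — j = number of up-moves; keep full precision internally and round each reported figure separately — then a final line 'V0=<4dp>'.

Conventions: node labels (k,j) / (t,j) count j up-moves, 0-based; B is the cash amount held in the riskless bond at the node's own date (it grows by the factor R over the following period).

(0,0): Delta=-0.1364 Bond=39.4519
(1,0): Delta=0.0000 Bond=21.5517
(1,1): Delta=-0.2095 Bond=65.1341
V0=12.8448

The replicating-portfolio and risk-neutral prices coincide; use p* = (1.16−0.91)/(1.36−0.91) = 0.5556 for the latter.
Payoffs at expiry: V(2,0)=25.0000, V(2,1)=25.0000, V(2,2)=0.0000
Node (1,0) S=177.4500: V=(p*·25.0000+(1−p*)·25.0000)/1.16=21.5517; Δ=(25.0000−25.0000)/(241.3320−161.4795)=0.0000; B=V−Δ·S=21.5517
Node (1,1) S=265.2000: V=(p*·0.0000+(1−p*)·25.0000)/1.16=9.5785; Δ=(0.0000−25.0000)/(360.6720−241.3320)=-0.2095; B=V−Δ·S=65.1341
Node (0,0) S=195.0000: V=(p*·9.5785+(1−p*)·21.5517)/1.16=12.8448; Δ=(9.5785−21.5517)/(265.2000−177.4500)=-0.1364; B=V−Δ·S=39.4519
Sanity check at the root: Δ(0,0)·S0 + B(0,0) reproduces V0 = 12.8448.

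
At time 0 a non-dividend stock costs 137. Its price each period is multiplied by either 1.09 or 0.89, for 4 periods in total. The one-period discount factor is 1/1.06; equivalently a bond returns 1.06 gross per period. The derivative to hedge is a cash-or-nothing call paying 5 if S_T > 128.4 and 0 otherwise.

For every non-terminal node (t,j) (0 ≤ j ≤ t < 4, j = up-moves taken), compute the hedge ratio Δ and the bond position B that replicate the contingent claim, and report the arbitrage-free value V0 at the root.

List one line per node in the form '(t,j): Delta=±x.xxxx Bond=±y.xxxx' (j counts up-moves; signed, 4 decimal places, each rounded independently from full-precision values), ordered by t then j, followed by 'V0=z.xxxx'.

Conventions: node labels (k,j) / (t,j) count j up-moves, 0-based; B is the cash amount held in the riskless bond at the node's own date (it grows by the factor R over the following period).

(0,0): Delta=0.0088 Bond=2.7087
(1,0): Delta=0.0465 Bond=-1.7307
(1,1): Delta=0.0034 Bond=3.6833
(2,0): Delta=0.1847 Bond=-16.8321
(2,1): Delta=0.0266 Bond=0.8121
(2,2): Delta=0.0000 Bond=4.4500
(3,0): Delta=0.0000 Bond=0.0000
(3,1): Delta=0.2114 Bond=-20.9906
(3,2): Delta=0.0000 Bond=4.7170
(3,3): Delta=0.0000 Bond=4.7170
V0=3.9130

The replicating-portfolio and risk-neutral prices coincide; use p* = (1.06−0.89)/(1.09−0.89) = 0.8500 for the latter.
Expiry values: V(4,0)=0.0000, V(4,1)=0.0000, V(4,2)=5.0000, V(4,3)=5.0000, V(4,4)=5.0000
  t=3,j=0: stock 96.5808 → up 105.2730 (V=0.0000), down 85.9569 (V=0.0000). Price 0.0000; hedge Δ=0.0000, bond B=0.0000.
  t=3,j=1: stock 118.2843 → up 128.9299 (V=5.0000), down 105.2730 (V=0.0000). Price 4.0094; hedge Δ=0.2114, bond B=-20.9906.
  t=3,j=2: stock 144.8650 → up 157.9029 (V=5.0000), down 128.9299 (V=5.0000). Price 4.7170; hedge Δ=0.0000, bond B=4.7170.
  t=3,j=3: stock 177.4190 → up 193.3867 (V=5.0000), down 157.9029 (V=5.0000). Price 4.7170; hedge Δ=0.0000, bond B=4.7170.
  t=2,j=0: stock 108.5177 → up 118.2843 (V=4.0094), down 96.5808 (V=0.0000). Price 3.2151; hedge Δ=0.1847, bond B=-16.8321.
  t=2,j=1: stock 132.9037 → up 144.8650 (V=4.7170), down 118.2843 (V=4.0094). Price 4.3499; hedge Δ=0.0266, bond B=0.8121.
  t=2,j=2: stock 162.7697 → up 177.4190 (V=4.7170), down 144.8650 (V=4.7170). Price 4.4500; hedge Δ=0.0000, bond B=4.4500.
  t=1,j=0: stock 121.9300 → up 132.9037 (V=4.3499), down 108.5177 (V=3.2151). Price 3.9431; hedge Δ=0.0465, bond B=-1.7307.
  t=1,j=1: stock 149.3300 → up 162.7697 (V=4.4500), down 132.9037 (V=4.3499). Price 4.1839; hedge Δ=0.0034, bond B=3.6833.
  t=0,j=0: stock 137.0000 → up 149.3300 (V=4.1839), down 121.9300 (V=3.9431). Price 3.9130; hedge Δ=0.0088, bond B=2.7087.
Verification: the root portfolio costs Δ(0,0)·S0 + B(0,0) = 3.9130, matching V0.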